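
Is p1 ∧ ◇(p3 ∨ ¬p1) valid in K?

Tableau for the negation ¬(p1 ∧ ◇(p3 ∨ ¬p1)):
1. ¬(p1 ∧ ◇(p3 ∨ ¬p1)), 0
2. ¬◇(p3 ∨ ¬p1), 0
The negation has an open branch (countermodel exists).

Not valid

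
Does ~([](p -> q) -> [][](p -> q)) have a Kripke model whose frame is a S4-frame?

Unsatisfiable (every branch closes)

1. ~([](p -> q) -> [][](p -> q)), 0
2. [](p -> q), 0   [~->-rule on 1]
3. ~[][](p -> q), 0   [~->-rule on 1]
4. p -> q, 0   [[]-rule on 2 via 0R0]
5. q, 0   [->-rule on 4 (branches; this branch)]
6. ~[](p -> q), 1   [~[]-rule on 3: fresh world 1, 0R1]
7. p -> q, 1   [[]-rule on 2 via 0R1]
8. q, 1   [->-rule on 7 (branches; this branch)]
9. ~(p -> q), 2   [~[]-rule on 6: fresh world 2, 1R2]
10. p, 2   [~->-rule on 9]
11. ~q, 2   [~->-rule on 9]
12. p -> q, 2   [[]-rule on 2 via 0R2]
13. q, 2   [->-rule on 12 (branches; this branch)]
Accessibility: 0R0, 0R1, 0R2, 1R1, 1R2, 2R2
Branch closes: q and ~q both at 2.
(One branch shown.) All branches close.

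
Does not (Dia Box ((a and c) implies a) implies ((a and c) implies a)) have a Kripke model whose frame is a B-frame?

Unsatisfiable (every branch closes)

1. not (Dia Box ((a and c) implies a) implies ((a and c) implies a)), 0
2. Dia Box ((a and c) implies a), 0   [neg-implies-rule on 1]
3. not ((a and c) implies a), 0   [neg-implies-rule on 1]
4. a and c, 0   [neg-implies-rule on 3]
5. not a, 0   [neg-implies-rule on 3]
6. a, 0   [and-rule on 4]
7. c, 0   [and-rule on 4]
Accessibility: 0R0
Branch closes: a and not a both at 0.
All branches of the tableau close; one closing branch shown above.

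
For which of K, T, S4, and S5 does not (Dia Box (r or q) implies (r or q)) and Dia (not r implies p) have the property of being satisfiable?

S4-tableau for the formula:
1. not (Dia Box (r or q) implies (r or q)) and Dia (not r implies p), 0
2. not (Dia Box (r or q) implies (r or q)), 0
3. Dia (not r implies p), 0
4. Dia Box (r or q), 0
5. not (r or q), 0
6. not r, 0
7. not q, 0
8. not r implies p, 1
9. p, 1
10. Box (r or q), 2
11. r or q, 2
12. q, 2
Accessibility: 0R0, 0R1, 0R2, 1R1, 2R2
Complete open branch: satisfiable in S4, hence also in K, T (this S4-model is also a K-model and a T-model).
S5-tableau for the formula:
1. not (Dia Box (r or q) implies (r or q)) and Dia (not r implies p), 0
2. not (Dia Box (r or q) implies (r or q)), 0
3. Dia (not r implies p), 0
4. Dia Box (r or q), 0
5. not (r or q), 0
6. not r, 0
7. not q, 0
8. not r implies p, 1
9. p, 1
10. Box (r or q), 2
11. r or q, 0
12. r or q, 1
13. r or q, 2
14. q, 0
Accessibility: 0R0, 0R1, 0R2, 1R0, 1R1, 1R2, 2R0, 2R1, 2R2
Branch closes: q and not q both at 0.
Every branch closes (one shown): unsatisfiable in S5.

K, T, S4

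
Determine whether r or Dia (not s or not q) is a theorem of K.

Tableau for the negation not (r or Dia (not s or not q)):
1. not (r or Dia (not s or not q)), w0
2. not r, w0
3. not Dia (not s or not q), w0
The negation has an open branch (countermodel exists).

Not valid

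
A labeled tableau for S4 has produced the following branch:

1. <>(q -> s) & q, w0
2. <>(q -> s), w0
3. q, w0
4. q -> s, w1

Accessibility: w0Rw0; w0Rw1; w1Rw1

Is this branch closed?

Not closed

No atom appears with both signs at the same world.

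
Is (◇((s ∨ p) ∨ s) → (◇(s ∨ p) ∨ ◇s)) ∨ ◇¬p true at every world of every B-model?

Valid

Tableau for the negation ¬((◇((s ∨ p) ∨ s) → (◇(s ∨ p) ∨ ◇s)) ∨ ◇¬p):
1. ¬((◇((s ∨ p) ∨ s) → (◇(s ∨ p) ∨ ◇s)) ∨ ◇¬p), 0
2. ¬(◇((s ∨ p) ∨ s) → (◇(s ∨ p) ∨ ◇s)), 0   [¬∨-rule on 1]
3. ¬◇¬p, 0   [¬∨-rule on 1]
4. ◇((s ∨ p) ∨ s), 0   [¬→-rule on 2]
5. ¬(◇(s ∨ p) ∨ ◇s), 0   [¬→-rule on 2]
6. ¬◇(s ∨ p), 0   [¬∨-rule on 5]
7. ¬◇s, 0   [¬∨-rule on 5]
8. p, 0   [¬◇-rule on 3 via 0R0]
9. ¬(s ∨ p), 0   [¬◇-rule on 6 via 0R0]
10. ¬s, 0   [¬∨-rule on 9]
11. ¬p, 0   [¬∨-rule on 9]
Accessibility: 0R0
Branch closes: p and ¬p both at 0.
All branches of the negation close; one closing branch shown above.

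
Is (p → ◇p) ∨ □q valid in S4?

Tableau for the negation ¬((p → ◇p) ∨ □q):
1. ¬((p → ◇p) ∨ □q), w0
2. ¬(p → ◇p), w0
3. ¬□q, w0
4. p, w0
5. ¬◇p, w0
6. ¬p, w0
Accessibility: w0Rw0
Branch closes: p and ¬p both at w0.
Every branch of the negation's tableau closes; the branch above is one of them.

Valid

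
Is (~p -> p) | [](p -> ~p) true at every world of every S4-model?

Tableau for the negation ~((~p -> p) | [](p -> ~p)):
1. ~((~p -> p) | [](p -> ~p)), u
2. ~(~p -> p), u
3. ~[](p -> ~p), u
4. ~p, u
5. ~(p -> ~p), v
6. p, v
Accessibility: uRu, uRv, vRv
The negation has an open branch (countermodel exists).

Invalid (countermodel exists)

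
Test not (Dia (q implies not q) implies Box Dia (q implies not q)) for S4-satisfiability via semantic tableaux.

1. not (Dia (q implies not q) implies Box Dia (q implies not q)), 0
2. Dia (q implies not q), 0
3. not Box Dia (q implies not q), 0
4. q implies not q, 1
5. not q, 1
6. not Dia (q implies not q), 2
7. not (q implies not q), 2
8. q, 2
Accessibility: 0R0, 0R1, 0R2, 1R1, 2R2

Satisfiable (open branch found)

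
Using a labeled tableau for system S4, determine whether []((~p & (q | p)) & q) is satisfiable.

Satisfiable

1. []((~p & (q | p)) & q), w0
2. (~p & (q | p)) & q, w0   [[]-rule on 1 via w0Rw0]
3. ~p & (q | p), w0   [&-rule on 2]
4. q, w0   [&-rule on 2]
5. ~p, w0   [&-rule on 3]
6. q | p, w0   [&-rule on 3]
Accessibility: w0Rw0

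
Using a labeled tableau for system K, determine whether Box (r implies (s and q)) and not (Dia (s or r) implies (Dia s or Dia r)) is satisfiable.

1. Box (r implies (s and q)) and not (Dia (s or r) implies (Dia s or Dia r)), u
2. Box (r implies (s and q)), u
3. not (Dia (s or r) implies (Dia s or Dia r)), u
4. Dia (s or r), u
5. not (Dia s or Dia r), u
6. not Dia s, u
7. not Dia r, u
8. s or r, v
9. r implies (s and q), v
10. not s, v
11. not r, v
12. r, v
Accessibility: uRv
Branch closes: r and not r both at v.
Every branch closes; the branch above is one of them.

Unsatisfiable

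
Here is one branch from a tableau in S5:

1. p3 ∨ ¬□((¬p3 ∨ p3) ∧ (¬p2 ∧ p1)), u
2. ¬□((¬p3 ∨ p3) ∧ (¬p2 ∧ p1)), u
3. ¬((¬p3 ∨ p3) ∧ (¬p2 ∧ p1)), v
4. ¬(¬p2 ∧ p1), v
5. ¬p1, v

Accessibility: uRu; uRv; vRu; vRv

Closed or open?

There is no literal clash: for every atom and world, at most one sign appears.

No, open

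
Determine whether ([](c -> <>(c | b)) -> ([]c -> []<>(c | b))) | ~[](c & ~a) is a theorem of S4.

Yes, valid

Tableau for the negation ~(([](c -> <>(c | b)) -> ([]c -> []<>(c | b))) | ~[](c & ~a)):
1. ~(([](c -> <>(c | b)) -> ([]c -> []<>(c | b))) | ~[](c & ~a)), 0
2. ~([](c -> <>(c | b)) -> ([]c -> []<>(c | b))), 0
3. [](c & ~a), 0
4. [](c -> <>(c | b)), 0
5. ~([]c -> []<>(c | b)), 0
6. []c, 0
7. ~[]<>(c | b), 0
8. c & ~a, 0
9. c, 0
10. ~a, 0
11. c -> <>(c | b), 0
12. <>(c | b), 0
13. ~<>(c | b), 1
14. c & ~a, 1
15. c, 1
16. ~a, 1
17. c -> <>(c | b), 1
18. ~(c | b), 1
19. ~c, 1
20. ~b, 1
Accessibility: 0R0, 0R1, 1R1
Branch closes: c and ~c both at 1.
Every branch of the negation's tableau closes; the branch above is one of them.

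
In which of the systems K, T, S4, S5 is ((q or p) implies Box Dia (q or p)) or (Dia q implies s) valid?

S5

S5-tableau for the negation not (((q or p) implies Box Dia (q or p)) or (Dia q implies s)):
1. not (((q or p) implies Box Dia (q or p)) or (Dia q implies s)), 0
2. not ((q or p) implies Box Dia (q or p)), 0   [neg-or-rule on 1]
3. not (Dia q implies s), 0   [neg-or-rule on 1]
4. q or p, 0   [neg-implies-rule on 2]
5. not Box Dia (q or p), 0   [neg-implies-rule on 2]
6. Dia q, 0   [neg-implies-rule on 3]
7. not s, 0   [neg-implies-rule on 3]
8. p, 0   [or-rule on 4 (branches; this branch)]
9. not Dia (q or p), 1   [neg-Box-rule on 5: fresh world 1, 0R1]
10. not (q or p), 0   [neg-Dia-rule on 9 via 1R0]
11. not q, 0   [neg-or-rule on 10]
12. not p, 0   [neg-or-rule on 10]
Accessibility: 0R0, 0R1, 1R0, 1R1
Branch closes: p and not p both at 0.
Every branch closes (one shown): valid in S5.
S4-tableau for the negation not (((q or p) implies Box Dia (q or p)) or (Dia q implies s)):
1. not (((q or p) implies Box Dia (q or p)) or (Dia q implies s)), 0
2. not ((q or p) implies Box Dia (q or p)), 0   [neg-or-rule on 1]
3. not (Dia q implies s), 0   [neg-or-rule on 1]
4. q or p, 0   [neg-implies-rule on 2]
5. not Box Dia (q or p), 0   [neg-implies-rule on 2]
6. Dia q, 0   [neg-implies-rule on 3]
7. not s, 0   [neg-implies-rule on 3]
8. p, 0   [or-rule on 4 (branches; this branch)]
9. not Dia (q or p), 1   [neg-Box-rule on 5: fresh world 1, 0R1]
10. not (q or p), 1   [neg-Dia-rule on 9 via 1R1]
11. not q, 1   [neg-or-rule on 10]
12. not p, 1   [neg-or-rule on 10]
13. q, 2   [Dia-rule on 6: fresh world 2, 0R2]
Accessibility: 0R0, 0R1, 0R2, 1R1, 2R2
Complete open branch: countermodel on an S4-frame, so not valid in S4, nor in K, T (the same frame is also a K-frame and a T-frame).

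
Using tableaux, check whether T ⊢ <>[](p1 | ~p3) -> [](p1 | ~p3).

Tableau for the negation ~(<>[](p1 | ~p3) -> [](p1 | ~p3)):
1. ~(<>[](p1 | ~p3) -> [](p1 | ~p3)), 0
2. <>[](p1 | ~p3), 0
3. ~[](p1 | ~p3), 0
4. [](p1 | ~p3), 1
5. p1 | ~p3, 1
6. ~p3, 1
7. ~(p1 | ~p3), 2
8. ~p1, 2
9. p3, 2
Accessibility: 0R0, 0R1, 0R2, 1R1, 2R2
The negation has an open branch (countermodel exists).

Invalid (countermodel exists)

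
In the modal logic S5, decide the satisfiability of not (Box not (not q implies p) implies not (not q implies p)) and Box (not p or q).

No, unsatisfiable

1. not (Box not (not q implies p) implies not (not q implies p)) and Box (not p or q), u
2. not (Box not (not q implies p) implies not (not q implies p)), u   [and-rule on 1]
3. Box (not p or q), u   [and-rule on 1]
4. Box not (not q implies p), u   [neg-implies-rule on 2]
5. not q implies p, u   [neg-implies-rule on 2]
6. not p or q, u   [Box-rule on 3 via uRu]
7. not (not q implies p), u   [Box-rule on 4 via uRu]
8. not q, u   [neg-implies-rule on 7]
9. not p, u   [neg-implies-rule on 7]
10. p, u   [implies-rule on 5 (branches; this branch)]
Accessibility: uRu
Branch closes: p and not p both at u.
(One branch shown.) All branches close.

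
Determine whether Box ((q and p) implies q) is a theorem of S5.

Valid

Tableau for the negation not Box ((q and p) implies q):
1. not Box ((q and p) implies q), w0
2. not ((q and p) implies q), w1
3. q and p, w1
4. not q, w1
5. q, w1
6. p, w1
Accessibility: w0Rw0, w0Rw1, w1Rw0, w1Rw1
Branch closes: q and not q both at w1.
Every branch of the negation's tableau closes; the branch above is one of them.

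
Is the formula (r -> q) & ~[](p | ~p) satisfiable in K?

1. (r -> q) & ~[](p | ~p), w0
2. r -> q, w0   [&-rule on 1]
3. ~[](p | ~p), w0   [&-rule on 1]
4. q, w0   [->-rule on 2 (branches; this branch)]
5. ~(p | ~p), w1   [~[]-rule on 3: fresh world w1, w0Rw1]
6. ~p, w1   [~|-rule on 5]
7. p, w1   [~|-rule on 5]
Accessibility: w0Rw1
Branch closes: p and ~p both at w1.
(One branch shown.) All branches close.

Unsatisfiable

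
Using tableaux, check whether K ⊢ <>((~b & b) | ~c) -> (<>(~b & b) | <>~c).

Valid

Tableau for the negation ~(<>((~b & b) | ~c) -> (<>(~b & b) | <>~c)):
1. ~(<>((~b & b) | ~c) -> (<>(~b & b) | <>~c)), u
2. <>((~b & b) | ~c), u   [~->-rule on 1]
3. ~(<>(~b & b) | <>~c), u   [~->-rule on 1]
4. ~<>(~b & b), u   [~|-rule on 3]
5. ~<>~c, u   [~|-rule on 3]
6. (~b & b) | ~c, v   [<>-rule on 2: fresh world v, uRv]
7. ~(~b & b), v   [~<>-rule on 4 via uRv]
8. c, v   [~<>-rule on 5 via uRv]
9. ~b & b, v   [|-rule on 6 (branches; this branch)]
10. ~b, v   [&-rule on 9]
11. b, v   [&-rule on 9]
Accessibility: uRv
Branch closes: b and ~b both at v.
Every branch of the negation's tableau closes; the branch above is one of them.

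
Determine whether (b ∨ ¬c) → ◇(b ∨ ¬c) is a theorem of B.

Tableau for the negation ¬((b ∨ ¬c) → ◇(b ∨ ¬c)):
1. ¬((b ∨ ¬c) → ◇(b ∨ ¬c)), w0
2. b ∨ ¬c, w0   [¬→-rule on 1]
3. ¬◇(b ∨ ¬c), w0   [¬→-rule on 1]
4. ¬(b ∨ ¬c), w0   [¬◇-rule on 3 via w0Rw0]
5. ¬b, w0   [¬∨-rule on 4]
6. c, w0   [¬∨-rule on 4]
7. ¬c, w0   [∨-rule on 2 (branches; this branch)]
Accessibility: w0Rw0
Branch closes: c and ¬c both at w0.
Every branch of the negation's tableau closes; the branch above is one of them.

Valid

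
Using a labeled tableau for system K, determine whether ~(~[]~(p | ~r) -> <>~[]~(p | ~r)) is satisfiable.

1. ~(~[]~(p | ~r) -> <>~[]~(p | ~r)), w0
2. ~[]~(p | ~r), w0
3. ~<>~[]~(p | ~r), w0
4. p | ~r, w1
5. []~(p | ~r), w1
6. ~r, w1
Accessibility: w0Rw1

Satisfiable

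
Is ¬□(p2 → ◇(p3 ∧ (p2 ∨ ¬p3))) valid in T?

Not valid

Tableau for the negation □(p2 → ◇(p3 ∧ (p2 ∨ ¬p3))):
1. □(p2 → ◇(p3 ∧ (p2 ∨ ¬p3))), w0
2. p2 → ◇(p3 ∧ (p2 ∨ ¬p3)), w0
3. ◇(p3 ∧ (p2 ∨ ¬p3)), w0
4. p3 ∧ (p2 ∨ ¬p3), w1
5. p3, w1
6. p2 ∨ ¬p3, w1
7. p2 → ◇(p3 ∧ (p2 ∨ ¬p3)), w1
8. p2, w1
9. ◇(p3 ∧ (p2 ∨ ¬p3)), w1
10. p3 ∧ (p2 ∨ ¬p3), w2
11. p3, w2
12. p2 ∨ ¬p3, w2
13. p2, w2
Accessibility: w0Rw0, w0Rw1, w1Rw1, w1Rw2, w2Rw2
The negation has an open branch (countermodel exists).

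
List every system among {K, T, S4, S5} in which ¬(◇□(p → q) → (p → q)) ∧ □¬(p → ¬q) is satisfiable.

K-tableau for the formula:
1. ¬(◇□(p → q) → (p → q)) ∧ □¬(p → ¬q), w0
2. ¬(◇□(p → q) → (p → q)), w0   [∧-rule on 1]
3. □¬(p → ¬q), w0   [∧-rule on 1]
4. ◇□(p → q), w0   [¬→-rule on 2]
5. ¬(p → q), w0   [¬→-rule on 2]
6. p, w0   [¬→-rule on 5]
7. ¬q, w0   [¬→-rule on 5]
8. □(p → q), w1   [◇-rule on 4: fresh world w1, w0Rw1]
9. ¬(p → ¬q), w1   [□-rule on 3 via w0Rw1]
10. p, w1   [¬→-rule on 9]
11. q, w1   [¬→-rule on 9]
Accessibility: w0Rw1
Complete open branch: satisfiable in K.
T-tableau for the formula:
1. ¬(◇□(p → q) → (p → q)) ∧ □¬(p → ¬q), w0
2. ¬(◇□(p → q) → (p → q)), w0   [∧-rule on 1]
3. □¬(p → ¬q), w0   [∧-rule on 1]
4. ◇□(p → q), w0   [¬→-rule on 2]
5. ¬(p → q), w0   [¬→-rule on 2]
6. p, w0   [¬→-rule on 5]
7. ¬q, w0   [¬→-rule on 5]
8. ¬(p → ¬q), w0   [□-rule on 3 via w0Rw0]
9. q, w0   [¬→-rule on 8]
Accessibility: w0Rw0
Branch closes: q and ¬q both at w0.
Every branch closes (one shown): unsatisfiable in T, hence also in S4, S5 (every S4/S5-frame is a T-frame).

K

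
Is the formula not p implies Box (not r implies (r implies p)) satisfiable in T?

Satisfiable (open branch found)

1. not p implies Box (not r implies (r implies p)), u
2. Box (not r implies (r implies p)), u   [implies-rule on 1 (branches; this branch)]
3. not r implies (r implies p), u   [Box-rule on 2 via uRu]
4. r implies p, u   [implies-rule on 3 (branches; this branch)]
5. p, u   [implies-rule on 4 (branches; this branch)]
Accessibility: uRu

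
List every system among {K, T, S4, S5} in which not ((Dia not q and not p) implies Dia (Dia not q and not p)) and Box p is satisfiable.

K-tableau for the formula:
1. not ((Dia not q and not p) implies Dia (Dia not q and not p)) and Box p, w0
2. not ((Dia not q and not p) implies Dia (Dia not q and not p)), w0   [and-rule on 1]
3. Box p, w0   [and-rule on 1]
4. Dia not q and not p, w0   [neg-implies-rule on 2]
5. not Dia (Dia not q and not p), w0   [neg-implies-rule on 2]
6. Dia not q, w0   [and-rule on 4]
7. not p, w0   [and-rule on 4]
8. not q, w1   [Dia-rule on 6: fresh world w1, w0Rw1]
9. p, w1   [Box-rule on 3 via w0Rw1]
10. not (Dia not q and not p), w1   [neg-Dia-rule on 5 via w0Rw1]
Accessibility: w0Rw1
Complete open branch: satisfiable in K.
T-tableau for the formula:
1. not ((Dia not q and not p) implies Dia (Dia not q and not p)) and Box p, w0
2. not ((Dia not q and not p) implies Dia (Dia not q and not p)), w0   [and-rule on 1]
3. Box p, w0   [and-rule on 1]
4. Dia not q and not p, w0   [neg-implies-rule on 2]
5. not Dia (Dia not q and not p), w0   [neg-implies-rule on 2]
6. Dia not q, w0   [and-rule on 4]
7. not p, w0   [and-rule on 4]
8. p, w0   [Box-rule on 3 via w0Rw0]
Accessibility: w0Rw0
Branch closes: p and not p both at w0.
Every branch closes (one shown): unsatisfiable in T, hence also in S4, S5 (every S4/S5-frame is a T-frame).

K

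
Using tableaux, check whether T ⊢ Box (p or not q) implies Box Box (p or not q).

Not valid

Tableau for the negation not (Box (p or not q) implies Box Box (p or not q)):
1. not (Box (p or not q) implies Box Box (p or not q)), u
2. Box (p or not q), u
3. not Box Box (p or not q), u
4. p or not q, u
5. not q, u
6. not Box (p or not q), v
7. p or not q, v
8. not q, v
9. not (p or not q), w
10. not p, w
11. q, w
Accessibility: uRu, uRv, vRv, vRw, wRw
The negation has an open branch (countermodel exists).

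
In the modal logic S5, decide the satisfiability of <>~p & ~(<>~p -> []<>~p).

No, unsatisfiable

1. <>~p & ~(<>~p -> []<>~p), u
2. <>~p, u
3. ~(<>~p -> []<>~p), u
4. ~[]<>~p, u
5. ~p, v
6. ~<>~p, w
7. p, u
8. p, v
Accessibility: uRu, uRv, uRw, vRu, vRv, vRw, wRu, wRv, wRw
Branch closes: p and ~p both at v.
Every branch closes; the branch above is one of them.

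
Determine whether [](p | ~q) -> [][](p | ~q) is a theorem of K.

Tableau for the negation ~([](p | ~q) -> [][](p | ~q)):
1. ~([](p | ~q) -> [][](p | ~q)), w0
2. [](p | ~q), w0
3. ~[][](p | ~q), w0
4. ~[](p | ~q), w1
5. p | ~q, w1
6. ~q, w1
7. ~(p | ~q), w2
8. ~p, w2
9. q, w2
Accessibility: w0Rw1, w1Rw2
The negation has an open branch (countermodel exists).

Invalid (countermodel exists)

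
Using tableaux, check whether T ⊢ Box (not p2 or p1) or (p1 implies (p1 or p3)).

Valid

Tableau for the negation not (Box (not p2 or p1) or (p1 implies (p1 or p3))):
1. not (Box (not p2 or p1) or (p1 implies (p1 or p3))), w0
2. not Box (not p2 or p1), w0   [neg-or-rule on 1]
3. not (p1 implies (p1 or p3)), w0   [neg-or-rule on 1]
4. p1, w0   [neg-implies-rule on 3]
5. not (p1 or p3), w0   [neg-implies-rule on 3]
6. not p1, w0   [neg-or-rule on 5]
7. not p3, w0   [neg-or-rule on 5]
Accessibility: w0Rw0
Branch closes: p1 and not p1 both at w0.
Every branch of the negation's tableau closes; the branch above is one of them.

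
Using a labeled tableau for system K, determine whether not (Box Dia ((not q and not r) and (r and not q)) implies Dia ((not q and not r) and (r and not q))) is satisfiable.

Yes, satisfiable

1. not (Box Dia ((not q and not r) and (r and not q)) implies Dia ((not q and not r) and (r and not q))), 0
2. Box Dia ((not q and not r) and (r and not q)), 0
3. not Dia ((not q and not r) and (r and not q)), 0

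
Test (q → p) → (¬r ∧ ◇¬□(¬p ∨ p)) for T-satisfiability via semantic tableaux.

1. (q → p) → (¬r ∧ ◇¬□(¬p ∨ p)), 0
2. ¬(q → p), 0   [→-rule on 1 (branches; this branch)]
3. q, 0   [¬→-rule on 2]
4. ¬p, 0   [¬→-rule on 2]
Accessibility: 0R0

Yes, satisfiable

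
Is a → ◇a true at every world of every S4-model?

Valid

Tableau for the negation ¬(a → ◇a):
1. ¬(a → ◇a), u
2. a, u   [¬→-rule on 1]
3. ¬◇a, u   [¬→-rule on 1]
4. ¬a, u   [¬◇-rule on 3 via uRu]
Accessibility: uRu
Branch closes: a and ¬a both at u.
All branches of the negation close; one closing branch shown above.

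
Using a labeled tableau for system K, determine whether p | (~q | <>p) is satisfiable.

1. p | (~q | <>p), w0
2. ~q | <>p, w0
3. <>p, w0
4. p, w1
Accessibility: w0Rw1

Satisfiable (open branch found)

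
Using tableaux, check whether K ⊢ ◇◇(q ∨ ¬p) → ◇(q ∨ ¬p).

Invalid (countermodel exists)

Tableau for the negation ¬(◇◇(q ∨ ¬p) → ◇(q ∨ ¬p)):
1. ¬(◇◇(q ∨ ¬p) → ◇(q ∨ ¬p)), 0
2. ◇◇(q ∨ ¬p), 0
3. ¬◇(q ∨ ¬p), 0
4. ◇(q ∨ ¬p), 1
5. ¬(q ∨ ¬p), 1
6. ¬q, 1
7. p, 1
8. q ∨ ¬p, 2
9. ¬p, 2
Accessibility: 0R1, 1R2
The negation has an open branch (countermodel exists).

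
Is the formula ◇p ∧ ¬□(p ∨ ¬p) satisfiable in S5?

1. ◇p ∧ ¬□(p ∨ ¬p), 0
2. ◇p, 0
3. ¬□(p ∨ ¬p), 0
4. p, 1
5. ¬(p ∨ ¬p), 2
6. ¬p, 2
7. p, 2
Accessibility: 0R0, 0R1, 0R2, 1R0, 1R1, 1R2, 2R0, 2R1, 2R2
Branch closes: p and ¬p both at 2.
Every branch closes; the branch above is one of them.

Unsatisfiable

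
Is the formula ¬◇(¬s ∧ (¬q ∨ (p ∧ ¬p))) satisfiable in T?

Satisfiable (open branch found)

1. ¬◇(¬s ∧ (¬q ∨ (p ∧ ¬p))), w0
2. ¬(¬s ∧ (¬q ∨ (p ∧ ¬p))), w0
3. ¬(¬q ∨ (p ∧ ¬p)), w0
4. q, w0
5. ¬(p ∧ ¬p), w0
6. p, w0
Accessibility: w0Rw0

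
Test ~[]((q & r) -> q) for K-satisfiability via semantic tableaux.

1. ~[]((q & r) -> q), 0
2. ~((q & r) -> q), 1
3. q & r, 1
4. ~q, 1
5. q, 1
6. r, 1
Accessibility: 0R1
Branch closes: q and ~q both at 1.
Every branch closes; the branch above is one of them.

No, unsatisfiable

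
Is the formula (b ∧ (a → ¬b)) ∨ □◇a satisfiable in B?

Satisfiable (open branch found)

1. (b ∧ (a → ¬b)) ∨ □◇a, 0
2. □◇a, 0   [∨-rule on 1 (branches; this branch)]
3. ◇a, 0   [□-rule on 2 via 0R0]
4. a, 1   [◇-rule on 3: fresh world 1, 0R1]
5. ◇a, 1   [□-rule on 2 via 0R1]
6. a, 2   [◇-rule on 5: fresh world 2, 1R2]
Accessibility: 0R0, 0R1, 1R0, 1R1, 1R2, 2R1, 2R2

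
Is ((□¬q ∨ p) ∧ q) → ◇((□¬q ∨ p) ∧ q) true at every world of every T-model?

Yes, valid

Tableau for the negation ¬(((□¬q ∨ p) ∧ q) → ◇((□¬q ∨ p) ∧ q)):
1. ¬(((□¬q ∨ p) ∧ q) → ◇((□¬q ∨ p) ∧ q)), w0
2. (□¬q ∨ p) ∧ q, w0   [¬→-rule on 1]
3. ¬◇((□¬q ∨ p) ∧ q), w0   [¬→-rule on 1]
4. □¬q ∨ p, w0   [∧-rule on 2]
5. q, w0   [∧-rule on 2]
6. ¬((□¬q ∨ p) ∧ q), w0   [¬◇-rule on 3 via w0Rw0]
7. p, w0   [∨-rule on 4 (branches; this branch)]
8. ¬(□¬q ∨ p), w0   [¬∧-rule on 6 (branches; this branch)]
9. ¬□¬q, w0   [¬∨-rule on 8]
10. ¬p, w0   [¬∨-rule on 8]
Accessibility: w0Rw0
Branch closes: p and ¬p both at w0.
All branches of the negation close; one closing branch shown above.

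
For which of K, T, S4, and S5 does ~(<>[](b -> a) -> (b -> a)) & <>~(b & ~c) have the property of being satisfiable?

K, T, S4

S5-tableau for the formula:
1. ~(<>[](b -> a) -> (b -> a)) & <>~(b & ~c), 0
2. ~(<>[](b -> a) -> (b -> a)), 0   [&-rule on 1]
3. <>~(b & ~c), 0   [&-rule on 1]
4. <>[](b -> a), 0   [~->-rule on 2]
5. ~(b -> a), 0   [~->-rule on 2]
6. b, 0   [~->-rule on 5]
7. ~a, 0   [~->-rule on 5]
8. ~(b & ~c), 1   [<>-rule on 3: fresh world 1, 0R1]
9. c, 1   [~&-rule on 8 (branches; this branch)]
10. [](b -> a), 2   [<>-rule on 4: fresh world 2, 0R2]
11. b -> a, 0   [[]-rule on 10 via 2R0]
12. b -> a, 1   [[]-rule on 10 via 2R1]
13. b -> a, 2   [[]-rule on 10 via 2R2]
14. a, 0   [->-rule on 11 (branches; this branch)]
Accessibility: 0R0, 0R1, 0R2, 1R0, 1R1, 1R2, 2R0, 2R1, 2R2
Branch closes: a and ~a both at 0.
Every branch closes (one shown): unsatisfiable in S5.
S4-tableau for the formula:
1. ~(<>[](b -> a) -> (b -> a)) & <>~(b & ~c), 0
2. ~(<>[](b -> a) -> (b -> a)), 0   [&-rule on 1]
3. <>~(b & ~c), 0   [&-rule on 1]
4. <>[](b -> a), 0   [~->-rule on 2]
5. ~(b -> a), 0   [~->-rule on 2]
6. b, 0   [~->-rule on 5]
7. ~a, 0   [~->-rule on 5]
8. ~(b & ~c), 1   [<>-rule on 3: fresh world 1, 0R1]
9. c, 1   [~&-rule on 8 (branches; this branch)]
10. [](b -> a), 2   [<>-rule on 4: fresh world 2, 0R2]
11. b -> a, 2   [[]-rule on 10 via 2R2]
12. a, 2   [->-rule on 11 (branches; this branch)]
Accessibility: 0R0, 0R1, 0R2, 1R1, 2R2
Complete open branch: satisfiable in S4, hence also in K, T (this S4-model is also a K-model and a T-model).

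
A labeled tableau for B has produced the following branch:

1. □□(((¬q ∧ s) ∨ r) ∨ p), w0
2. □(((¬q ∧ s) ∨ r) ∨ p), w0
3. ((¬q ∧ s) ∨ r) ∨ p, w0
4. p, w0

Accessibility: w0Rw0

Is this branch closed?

No world carries both an atom and its negation.

Not closed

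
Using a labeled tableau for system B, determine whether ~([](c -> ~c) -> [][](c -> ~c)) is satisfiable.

1. ~([](c -> ~c) -> [][](c -> ~c)), 0
2. [](c -> ~c), 0   [~->-rule on 1]
3. ~[][](c -> ~c), 0   [~->-rule on 1]
4. c -> ~c, 0   [[]-rule on 2 via 0R0]
5. ~c, 0   [->-rule on 4 (branches; this branch)]
6. ~[](c -> ~c), 1   [~[]-rule on 3: fresh world 1, 0R1]
7. c -> ~c, 1   [[]-rule on 2 via 0R1]
8. ~c, 1   [->-rule on 7 (branches; this branch)]
9. ~(c -> ~c), 2   [~[]-rule on 6: fresh world 2, 1R2]
10. c, 2   [~->-rule on 9]
Accessibility: 0R0, 0R1, 1R0, 1R1, 1R2, 2R1, 2R2

Satisfiable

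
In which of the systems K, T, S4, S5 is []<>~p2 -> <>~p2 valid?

T, S4, S5

T-tableau for the negation ~([]<>~p2 -> <>~p2):
1. ~([]<>~p2 -> <>~p2), u
2. []<>~p2, u
3. ~<>~p2, u
4. <>~p2, u
5. p2, u
6. ~p2, v
7. <>~p2, v
8. p2, v
Accessibility: uRu, uRv, vRv
Branch closes: p2 and ~p2 both at v.
Every branch closes (one shown): valid in T, hence also in S4, S5 (every theorem of T is a theorem of S4 and S5).
K-tableau for the negation ~([]<>~p2 -> <>~p2):
1. ~([]<>~p2 -> <>~p2), u
2. []<>~p2, u
3. ~<>~p2, u
Complete open branch: countermodel on a K-frame, so not valid in K.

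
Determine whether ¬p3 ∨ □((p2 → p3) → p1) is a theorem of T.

No, not valid

Tableau for the negation ¬(¬p3 ∨ □((p2 → p3) → p1)):
1. ¬(¬p3 ∨ □((p2 → p3) → p1)), u
2. p3, u   [¬∨-rule on 1]
3. ¬□((p2 → p3) → p1), u   [¬∨-rule on 1]
4. ¬((p2 → p3) → p1), v   [¬□-rule on 3: fresh world v, uRv]
5. p2 → p3, v   [¬→-rule on 4]
6. ¬p1, v   [¬→-rule on 4]
7. p3, v   [→-rule on 5 (branches; this branch)]
Accessibility: uRu, uRv, vRv
The negation has an open branch (countermodel exists).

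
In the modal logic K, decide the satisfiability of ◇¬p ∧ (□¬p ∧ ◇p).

No, unsatisfiable

1. ◇¬p ∧ (□¬p ∧ ◇p), u
2. ◇¬p, u
3. □¬p ∧ ◇p, u
4. □¬p, u
5. ◇p, u
6. ¬p, v
7. p, w
8. ¬p, w
Accessibility: uRv, uRw
Branch closes: p and ¬p both at w.
All branches of the tableau close; one closing branch shown above.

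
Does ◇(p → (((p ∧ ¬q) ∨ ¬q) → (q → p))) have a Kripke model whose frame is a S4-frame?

1. ◇(p → (((p ∧ ¬q) ∨ ¬q) → (q → p))), w0
2. p → (((p ∧ ¬q) ∨ ¬q) → (q → p)), w1
3. ((p ∧ ¬q) ∨ ¬q) → (q → p), w1
4. q → p, w1
5. p, w1
Accessibility: w0Rw0, w0Rw1, w1Rw1

Yes, satisfiable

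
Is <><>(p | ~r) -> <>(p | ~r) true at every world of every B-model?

No, not valid

Tableau for the negation ~(<><>(p | ~r) -> <>(p | ~r)):
1. ~(<><>(p | ~r) -> <>(p | ~r)), 0
2. <><>(p | ~r), 0
3. ~<>(p | ~r), 0
4. ~(p | ~r), 0
5. ~p, 0
6. r, 0
7. <>(p | ~r), 1
8. ~(p | ~r), 1
9. ~p, 1
10. r, 1
11. p | ~r, 2
12. ~r, 2
Accessibility: 0R0, 0R1, 1R0, 1R1, 1R2, 2R1, 2R2
The negation has an open branch (countermodel exists).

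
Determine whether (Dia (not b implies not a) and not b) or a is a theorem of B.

No, not valid

Tableau for the negation not ((Dia (not b implies not a) and not b) or a):
1. not ((Dia (not b implies not a) and not b) or a), w0
2. not (Dia (not b implies not a) and not b), w0
3. not a, w0
4. b, w0
Accessibility: w0Rw0
The negation has an open branch (countermodel exists).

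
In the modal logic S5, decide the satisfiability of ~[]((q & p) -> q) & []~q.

Unsatisfiable (every branch closes)

1. ~[]((q & p) -> q) & []~q, w0
2. ~[]((q & p) -> q), w0
3. []~q, w0
4. ~q, w0
5. ~((q & p) -> q), w1
6. q & p, w1
7. ~q, w1
8. q, w1
9. p, w1
Accessibility: w0Rw0, w0Rw1, w1Rw0, w1Rw1
Branch closes: q and ~q both at w1.
Every branch closes; the branch above is one of them.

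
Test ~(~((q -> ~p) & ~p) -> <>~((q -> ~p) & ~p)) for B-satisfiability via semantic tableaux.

1. ~(~((q -> ~p) & ~p) -> <>~((q -> ~p) & ~p)), w0
2. ~((q -> ~p) & ~p), w0   [~->-rule on 1]
3. ~<>~((q -> ~p) & ~p), w0   [~->-rule on 1]
4. (q -> ~p) & ~p, w0   [~<>-rule on 3 via w0Rw0]
5. q -> ~p, w0   [&-rule on 4]
6. ~p, w0   [&-rule on 4]
7. ~(q -> ~p), w0   [~&-rule on 2 (branches; this branch)]
8. q, w0   [~->-rule on 7]
9. p, w0   [~->-rule on 7]
Accessibility: w0Rw0
Branch closes: p and ~p both at w0.
All branches of the tableau close; one closing branch shown above.

Unsatisfiable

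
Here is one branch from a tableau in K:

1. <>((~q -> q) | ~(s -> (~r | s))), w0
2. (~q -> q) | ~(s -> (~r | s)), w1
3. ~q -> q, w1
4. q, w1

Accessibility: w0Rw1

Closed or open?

No, open

There is no literal clash: for every atom and world, at most one sign appears.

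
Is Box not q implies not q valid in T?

Valid in T

Tableau for the negation not (Box not q implies not q):
1. not (Box not q implies not q), w0
2. Box not q, w0
3. q, w0
4. not q, w0
Accessibility: w0Rw0
Branch closes: q and not q both at w0.
Every branch of the negation's tableau closes; the branch above is one of them.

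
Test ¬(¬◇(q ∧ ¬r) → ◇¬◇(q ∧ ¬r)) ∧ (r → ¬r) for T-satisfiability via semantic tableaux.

1. ¬(¬◇(q ∧ ¬r) → ◇¬◇(q ∧ ¬r)) ∧ (r → ¬r), 0
2. ¬(¬◇(q ∧ ¬r) → ◇¬◇(q ∧ ¬r)), 0
3. r → ¬r, 0
4. ¬◇(q ∧ ¬r), 0
5. ¬◇¬◇(q ∧ ¬r), 0
6. ¬(q ∧ ¬r), 0
7. ◇(q ∧ ¬r), 0
8. ¬r, 0
9. ¬q, 0
10. q ∧ ¬r, 1
11. q, 1
12. ¬r, 1
13. ¬(q ∧ ¬r), 1
14. ◇(q ∧ ¬r), 1
15. r, 1
Accessibility: 0R0, 0R1, 1R1
Branch closes: r and ¬r both at 1.
All branches of the tableau close; one closing branch shown above.

No, unsatisfiable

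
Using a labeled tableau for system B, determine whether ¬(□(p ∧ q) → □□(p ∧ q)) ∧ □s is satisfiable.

Yes, satisfiable

1. ¬(□(p ∧ q) → □□(p ∧ q)) ∧ □s, 0
2. ¬(□(p ∧ q) → □□(p ∧ q)), 0   [∧-rule on 1]
3. □s, 0   [∧-rule on 1]
4. □(p ∧ q), 0   [¬→-rule on 2]
5. ¬□□(p ∧ q), 0   [¬→-rule on 2]
6. s, 0   [□-rule on 3 via 0R0]
7. p ∧ q, 0   [□-rule on 4 via 0R0]
8. p, 0   [∧-rule on 7]
9. q, 0   [∧-rule on 7]
10. ¬□(p ∧ q), 1   [¬□-rule on 5: fresh world 1, 0R1]
11. s, 1   [□-rule on 3 via 0R1]
12. p ∧ q, 1   [□-rule on 4 via 0R1]
13. p, 1   [∧-rule on 12]
14. q, 1   [∧-rule on 12]
15. ¬(p ∧ q), 2   [¬□-rule on 10: fresh world 2, 1R2]
16. ¬q, 2   [¬∧-rule on 15 (branches; this branch)]
Accessibility: 0R0, 0R1, 1R0, 1R1, 1R2, 2R1, 2R2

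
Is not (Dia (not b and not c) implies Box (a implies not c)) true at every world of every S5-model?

No, not valid

Tableau for the negation Dia (not b and not c) implies Box (a implies not c):
1. Dia (not b and not c) implies Box (a implies not c), 0
2. Box (a implies not c), 0
3. a implies not c, 0
4. not c, 0
Accessibility: 0R0
The negation has an open branch (countermodel exists).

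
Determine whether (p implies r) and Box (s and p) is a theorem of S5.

No, not valid

Tableau for the negation not ((p implies r) and Box (s and p)):
1. not ((p implies r) and Box (s and p)), w0
2. not Box (s and p), w0   [neg-and-rule on 1 (branches; this branch)]
3. not (s and p), w1   [neg-Box-rule on 2: fresh world w1, w0Rw1]
4. not p, w1   [neg-and-rule on 3 (branches; this branch)]
Accessibility: w0Rw0, w0Rw1, w1Rw0, w1Rw1
The negation has an open branch (countermodel exists).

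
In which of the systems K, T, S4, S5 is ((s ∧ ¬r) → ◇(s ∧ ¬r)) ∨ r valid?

T-tableau for the negation ¬(((s ∧ ¬r) → ◇(s ∧ ¬r)) ∨ r):
1. ¬(((s ∧ ¬r) → ◇(s ∧ ¬r)) ∨ r), u
2. ¬((s ∧ ¬r) → ◇(s ∧ ¬r)), u
3. ¬r, u
4. s ∧ ¬r, u
5. ¬◇(s ∧ ¬r), u
6. s, u
7. ¬(s ∧ ¬r), u
8. r, u
Accessibility: uRu
Branch closes: r and ¬r both at u.
Every branch closes (one shown): valid in T, hence also in S4, S5 (every theorem of T is a theorem of S4 and S5).
K-tableau for the negation ¬(((s ∧ ¬r) → ◇(s ∧ ¬r)) ∨ r):
1. ¬(((s ∧ ¬r) → ◇(s ∧ ¬r)) ∨ r), u
2. ¬((s ∧ ¬r) → ◇(s ∧ ¬r)), u
3. ¬r, u
4. s ∧ ¬r, u
5. ¬◇(s ∧ ¬r), u
6. s, u
Complete open branch: countermodel on a K-frame, so not valid in K.

T, S4, S5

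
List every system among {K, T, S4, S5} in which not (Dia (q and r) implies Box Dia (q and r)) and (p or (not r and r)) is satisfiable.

K, T, S4

S5-tableau for the formula:
1. not (Dia (q and r) implies Box Dia (q and r)) and (p or (not r and r)), 0
2. not (Dia (q and r) implies Box Dia (q and r)), 0
3. p or (not r and r), 0
4. Dia (q and r), 0
5. not Box Dia (q and r), 0
6. p, 0
7. q and r, 1
8. q, 1
9. r, 1
10. not Dia (q and r), 2
11. not (q and r), 0
12. not (q and r), 1
13. not (q and r), 2
14. not r, 0
15. not r, 1
Accessibility: 0R0, 0R1, 0R2, 1R0, 1R1, 1R2, 2R0, 2R1, 2R2
Branch closes: r and not r both at 1.
Every branch closes (one shown): unsatisfiable in S5.
S4-tableau for the formula:
1. not (Dia (q and r) implies Box Dia (q and r)) and (p or (not r and r)), 0
2. not (Dia (q and r) implies Box Dia (q and r)), 0
3. p or (not r and r), 0
4. Dia (q and r), 0
5. not Box Dia (q and r), 0
6. p, 0
7. q and r, 1
8. q, 1
9. r, 1
10. not Dia (q and r), 2
11. not (q and r), 2
12. not r, 2
Accessibility: 0R0, 0R1, 0R2, 1R1, 2R2
Complete open branch: satisfiable in S4, hence also in K, T (this S4-model is also a K-model and a T-model).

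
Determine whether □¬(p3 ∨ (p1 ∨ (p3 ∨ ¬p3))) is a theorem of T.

Tableau for the negation ¬□¬(p3 ∨ (p1 ∨ (p3 ∨ ¬p3))):
1. ¬□¬(p3 ∨ (p1 ∨ (p3 ∨ ¬p3))), w0
2. p3 ∨ (p1 ∨ (p3 ∨ ¬p3)), w1   [¬□-rule on 1: fresh world w1, w0Rw1]
3. p1 ∨ (p3 ∨ ¬p3), w1   [∨-rule on 2 (branches; this branch)]
4. p3 ∨ ¬p3, w1   [∨-rule on 3 (branches; this branch)]
5. ¬p3, w1   [∨-rule on 4 (branches; this branch)]
Accessibility: w0Rw0, w0Rw1, w1Rw1
The negation has an open branch (countermodel exists).

Invalid (countermodel exists)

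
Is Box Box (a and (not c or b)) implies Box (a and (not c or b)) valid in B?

Yes, valid

Tableau for the negation not (Box Box (a and (not c or b)) implies Box (a and (not c or b))):
1. not (Box Box (a and (not c or b)) implies Box (a and (not c or b))), u
2. Box Box (a and (not c or b)), u   [neg-implies-rule on 1]
3. not Box (a and (not c or b)), u   [neg-implies-rule on 1]
4. Box (a and (not c or b)), u   [Box-rule on 2 via uRu]
5. a and (not c or b), u   [Box-rule on 4 via uRu]
6. a, u   [and-rule on 5]
7. not c or b, u   [and-rule on 5]
8. b, u   [or-rule on 7 (branches; this branch)]
9. not (a and (not c or b)), v   [neg-Box-rule on 3: fresh world v, uRv]
10. Box (a and (not c or b)), v   [Box-rule on 2 via uRv]
11. a and (not c or b), v   [Box-rule on 4 via uRv]
12. a, v   [and-rule on 11]
13. not c or b, v   [and-rule on 11]
14. not (not c or b), v   [neg-and-rule on 9 (branches; this branch)]
15. c, v   [neg-or-rule on 14]
16. not b, v   [neg-or-rule on 14]
17. b, v   [or-rule on 13 (branches; this branch)]
Accessibility: uRu, uRv, vRu, vRv
Branch closes: b and not b both at v.
Every branch of the negation's tableau closes; the branch above is one of them.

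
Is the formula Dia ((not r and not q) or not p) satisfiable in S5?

Satisfiable (open branch found)

1. Dia ((not r and not q) or not p), 0
2. (not r and not q) or not p, 1
3. not p, 1
Accessibility: 0R0, 0R1, 1R0, 1R1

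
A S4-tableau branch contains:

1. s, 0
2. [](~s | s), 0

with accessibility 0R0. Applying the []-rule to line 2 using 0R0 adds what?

~s | s, 0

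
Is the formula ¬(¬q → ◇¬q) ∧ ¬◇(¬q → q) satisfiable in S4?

1. ¬(¬q → ◇¬q) ∧ ¬◇(¬q → q), 0
2. ¬(¬q → ◇¬q), 0
3. ¬◇(¬q → q), 0
4. ¬q, 0
5. ¬◇¬q, 0
6. ¬(¬q → q), 0
7. q, 0
Accessibility: 0R0
Branch closes: q and ¬q both at 0.
Every branch closes; the branch above is one of them.

Unsatisfiable (every branch closes)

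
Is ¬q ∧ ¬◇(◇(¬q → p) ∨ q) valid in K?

Tableau for the negation ¬(¬q ∧ ¬◇(◇(¬q → p) ∨ q)):
1. ¬(¬q ∧ ¬◇(◇(¬q → p) ∨ q)), 0
2. ◇(◇(¬q → p) ∨ q), 0   [¬∧-rule on 1 (branches; this branch)]
3. ◇(¬q → p) ∨ q, 1   [◇-rule on 2: fresh world 1, 0R1]
4. q, 1   [∨-rule on 3 (branches; this branch)]
Accessibility: 0R1
The negation has an open branch (countermodel exists).

Not valid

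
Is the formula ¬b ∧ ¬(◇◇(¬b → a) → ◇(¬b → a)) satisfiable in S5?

1. ¬b ∧ ¬(◇◇(¬b → a) → ◇(¬b → a)), w0
2. ¬b, w0
3. ¬(◇◇(¬b → a) → ◇(¬b → a)), w0
4. ◇◇(¬b → a), w0
5. ¬◇(¬b → a), w0
6. ¬(¬b → a), w0
7. ¬a, w0
8. ◇(¬b → a), w1
9. ¬(¬b → a), w1
10. ¬b, w1
11. ¬a, w1
12. ¬b → a, w2
13. ¬(¬b → a), w2
14. ¬b, w2
15. ¬a, w2
16. a, w2
Accessibility: w0Rw0, w0Rw1, w0Rw2, w1Rw0, w1Rw1, w1Rw2, w2Rw0, w2Rw1, w2Rw2
Branch closes: a and ¬a both at w2.
All branches of the tableau close; one closing branch shown above.

No, unsatisfiable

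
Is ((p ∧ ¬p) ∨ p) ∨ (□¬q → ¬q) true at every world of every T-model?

Valid

Tableau for the negation ¬(((p ∧ ¬p) ∨ p) ∨ (□¬q → ¬q)):
1. ¬(((p ∧ ¬p) ∨ p) ∨ (□¬q → ¬q)), 0
2. ¬((p ∧ ¬p) ∨ p), 0
3. ¬(□¬q → ¬q), 0
4. ¬(p ∧ ¬p), 0
5. ¬p, 0
6. □¬q, 0
7. q, 0
8. ¬q, 0
Accessibility: 0R0
Branch closes: q and ¬q both at 0.
All branches of the negation close; one closing branch shown above.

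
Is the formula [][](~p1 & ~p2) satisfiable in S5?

Satisfiable (open branch found)

1. [][](~p1 & ~p2), 0
2. [](~p1 & ~p2), 0
3. ~p1 & ~p2, 0
4. ~p1, 0
5. ~p2, 0
Accessibility: 0R0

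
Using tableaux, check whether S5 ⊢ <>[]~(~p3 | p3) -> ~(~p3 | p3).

Tableau for the negation ~(<>[]~(~p3 | p3) -> ~(~p3 | p3)):
1. ~(<>[]~(~p3 | p3) -> ~(~p3 | p3)), u
2. <>[]~(~p3 | p3), u
3. ~p3 | p3, u
4. p3, u
5. []~(~p3 | p3), v
6. ~(~p3 | p3), u
7. ~p3, u
Accessibility: uRu, uRv, vRu, vRv
Branch closes: p3 and ~p3 both at u.
Every branch of the negation's tableau closes; the branch above is one of them.

Valid in S5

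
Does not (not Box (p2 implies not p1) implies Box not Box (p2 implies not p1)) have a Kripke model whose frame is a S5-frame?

1. not (not Box (p2 implies not p1) implies Box not Box (p2 implies not p1)), 0
2. not Box (p2 implies not p1), 0
3. not Box not Box (p2 implies not p1), 0
4. not (p2 implies not p1), 1
5. p2, 1
6. p1, 1
7. Box (p2 implies not p1), 2
8. p2 implies not p1, 0
9. p2 implies not p1, 1
10. p2 implies not p1, 2
11. not p1, 0
12. not p1, 1
Accessibility: 0R0, 0R1, 0R2, 1R0, 1R1, 1R2, 2R0, 2R1, 2R2
Branch closes: p1 and not p1 both at 1.
(One branch shown.) All branches close.

No, unsatisfiable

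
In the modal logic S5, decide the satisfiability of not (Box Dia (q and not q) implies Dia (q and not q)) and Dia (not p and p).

Unsatisfiable (every branch closes)

1. not (Box Dia (q and not q) implies Dia (q and not q)) and Dia (not p and p), 0
2. not (Box Dia (q and not q) implies Dia (q and not q)), 0   [and-rule on 1]
3. Dia (not p and p), 0   [and-rule on 1]
4. Box Dia (q and not q), 0   [neg-implies-rule on 2]
5. not Dia (q and not q), 0   [neg-implies-rule on 2]
6. Dia (q and not q), 0   [Box-rule on 4 via 0R0]
7. not (q and not q), 0   [neg-Dia-rule on 5 via 0R0]
8. q, 0   [neg-and-rule on 7 (branches; this branch)]
9. not p and p, 1   [Dia-rule on 3: fresh world 1, 0R1]
10. not p, 1   [and-rule on 9]
11. p, 1   [and-rule on 9]
Accessibility: 0R0, 0R1, 1R0, 1R1
Branch closes: p and not p both at 1.
All branches of the tableau close; one closing branch shown above.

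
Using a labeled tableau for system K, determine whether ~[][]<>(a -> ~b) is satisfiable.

1. ~[][]<>(a -> ~b), u
2. ~[]<>(a -> ~b), v
3. ~<>(a -> ~b), w
Accessibility: uRv, vRw

Satisfiable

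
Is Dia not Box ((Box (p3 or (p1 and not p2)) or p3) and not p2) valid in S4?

Invalid (countermodel exists)

Tableau for the negation not Dia not Box ((Box (p3 or (p1 and not p2)) or p3) and not p2):
1. not Dia not Box ((Box (p3 or (p1 and not p2)) or p3) and not p2), 0
2. Box ((Box (p3 or (p1 and not p2)) or p3) and not p2), 0   [neg-Dia-rule on 1 via 0R0]
3. (Box (p3 or (p1 and not p2)) or p3) and not p2, 0   [Box-rule on 2 via 0R0]
4. Box (p3 or (p1 and not p2)) or p3, 0   [and-rule on 3]
5. not p2, 0   [and-rule on 3]
6. p3, 0   [or-rule on 4 (branches; this branch)]
Accessibility: 0R0
The negation has an open branch (countermodel exists).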